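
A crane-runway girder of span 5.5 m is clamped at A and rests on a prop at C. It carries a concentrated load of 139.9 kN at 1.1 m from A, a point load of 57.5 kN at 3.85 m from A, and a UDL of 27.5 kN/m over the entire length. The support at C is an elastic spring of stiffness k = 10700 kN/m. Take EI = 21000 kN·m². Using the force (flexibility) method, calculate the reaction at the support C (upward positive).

R_C = 93.64 kN

Release the roller at C. Primary structure: cantilever fixed at A.
Primary-structure tip deflection at C by superposition:
  point load 139.9 at a = 1.1: Pa²(3L − a)/(6EI) = 434.5/EI
  point load 57.5 at a = 3.85: Pa²(3L − a)/(6EI) = 1797/EI
  UDL 27.5: wL⁴/(8EI) = 3146/EI
  δ_0 = 5377/EI
Tip deflection under a unit load at C: L³/(3EI) = 55.46/EI.
With EI = 21000 kN·m²: δ_0 = 0.25604 m and δ_{CC} = 0.002641 m/kN.
Compatibility — the spring shortens by R_C/k under the reaction it provides: δ_0 − R_C·δ_{CC} = R_C/k. With 1/k = 0.000093 m/kN, R_C = δ_0 / (δ_{CC} + 1/k) = 0.25604 / (0.002641 + 0.000093) = 93.64 kN.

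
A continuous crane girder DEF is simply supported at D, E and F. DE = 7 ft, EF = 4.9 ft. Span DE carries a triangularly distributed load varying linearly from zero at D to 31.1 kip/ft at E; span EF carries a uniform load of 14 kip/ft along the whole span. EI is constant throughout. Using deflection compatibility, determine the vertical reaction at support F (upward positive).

Insert a hinge at E; M_E is the redundant, and each span becomes simply supported.
End slopes at the hinge E, treating each span as simply supported:
  span DE: triangular load, peak 31.1: w₀L³/(45EI) = 237.1/EI
  span EF: UDL 14: wL³/(24EI) = 68.63/EI
  relative rotation θ_0 = (237.1 + 68.63)/EI = 305.7/EI
A unit hogging moment at E produces rotation L₁/(3EI) + L₂/(3EI) = 3.967/EI.
Slope continuity at E: θ_0 = M_E·3.967/EI, so M_E = 305.7/3.967 = 77.06 kip·ft (hogging).
Span EF, ΣM about F: R_E^{EF}·4.9 = 168.1 + 77.06, so R_E^{EF} = 50.03 kip and R_F = 68.6 − 50.03 = 18.57 kip.

R_F = 18.57 kip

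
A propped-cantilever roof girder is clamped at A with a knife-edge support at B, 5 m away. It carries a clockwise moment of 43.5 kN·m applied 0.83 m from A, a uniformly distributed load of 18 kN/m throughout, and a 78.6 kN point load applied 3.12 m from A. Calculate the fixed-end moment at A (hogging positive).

Release the roller at B. Primary structure: cantilever fixed at A.
Downward deflection at the released point B due to the loads:
  clockwise couple 43.5 at a = 0.83: M₀a(2L − a)/(2EI) = 165.5/EI
  UDL 18: wL⁴/(8EI) = 1406/EI
  point load 78.6 at a = 3.12: Pa²(3L − a)/(6EI) = 1515/EI
  δ_0 = 3087/EI
Flexibility coefficient — unit upward force at B: δ_{BB} = L³/(3EI) = 41.67/EI.
Compatibility at B: δ_0 − R_B·δ_{BB} = 0, so R_B = 3087/41.67 = 74.08 kN.
Moment equilibrium about A: M_A = Σ(load moments about A) − R_B·L = 513.7 − 74.08×5 = 143.3 kN·m.

M_A = 143.3 kN·m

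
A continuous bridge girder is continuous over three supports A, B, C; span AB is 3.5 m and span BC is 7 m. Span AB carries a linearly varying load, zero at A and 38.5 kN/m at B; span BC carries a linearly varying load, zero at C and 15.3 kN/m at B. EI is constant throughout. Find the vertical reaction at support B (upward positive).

Release continuity at B by inserting a hinge; the redundant is the internal moment M_B. The primary structure is two simply-supported spans AB and BC.
Discontinuity in slope at B on the released structure — sum the simple-span end rotations:
  span AB: triangular load, peak 38.5: w₀L³/(45EI) = 36.68/EI
  span BC: triangular load, peak 15.3: w₀L³/(45EI) = 116.6/EI
  relative rotation θ_0 = (36.68 + 116.6)/EI = 153.3/EI
A unit hogging moment at B produces rotation L₁/(3EI) + L₂/(3EI) = 3.5/EI.
Compatibility: M_B·(L₁+L₂)/(3EI) = θ_0, giving M_B = 43.8 kN·m (hogging).
Span AB, ΣM about A with M_B applied at B: R_B^{AB}·3.5 = 157.2 + 43.8, so R_B^{AB} = 57.43 kN and R_A = 67.38 − 57.43 = 9.944 kN.
Span BC, ΣM about C: R_B^{BC}·7 = 249.9 + 43.8, so R_B^{BC} = 41.96 kN and R_C = 53.55 − 41.96 = 11.59 kN.
R_B = 57.43 + 41.96 = 99.39 kN.

R_B = 99.39 kN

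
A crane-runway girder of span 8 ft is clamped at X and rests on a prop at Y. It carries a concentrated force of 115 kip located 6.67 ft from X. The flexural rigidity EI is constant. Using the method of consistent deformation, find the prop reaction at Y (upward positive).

Take the reaction at Y as the redundant and release it; the primary structure is a cantilever fixed at X.
Downward deflection at the released point Y due to the loads:
  point load 115 at a = 6.67: Pa²(3L − a)/(6EI) = 14777/EI
Flexibility coefficient — unit upward force at Y: δ_{YY} = L³/(3EI) = 170.7/EI.
The prop prevents deflection at Y: R_Y = δ_0/δ_{YY} = 14777/170.7 = 86.59 kip.

R_Y = 86.59 kip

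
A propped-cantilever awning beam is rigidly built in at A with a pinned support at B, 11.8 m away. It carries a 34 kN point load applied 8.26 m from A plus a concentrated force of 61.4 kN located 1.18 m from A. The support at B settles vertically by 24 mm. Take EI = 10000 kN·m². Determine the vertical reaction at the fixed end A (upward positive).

R_A = 75.79 kN

Release the roller at B. Primary structure: cantilever fixed at A.
Primary-structure tip deflection at B by superposition:
  point load 34 at a = 8.26: Pa²(3L − a)/(6EI) = 10493/EI
  point load 61.4 at a = 1.18: Pa²(3L − a)/(6EI) = 487.6/EI
  δ_0 = 10981/EI
Tip deflection under a unit load at B: L³/(3EI) = 547.7/EI.
With EI = 10000 kN·m²: δ_0 = 1.0981 m and δ_{BB} = 0.054768 m/kN.
Compatibility — the beam at B must follow the support down by 0.024 m: δ_0 − R_B·δ_{BB} = 0.024, so R_B = (1.0981 − 0.024)/0.054768 = 19.61 kN.
Vertical equilibrium: R_A = ΣP − R_B = 95.4 − 19.61 = 75.79 kN.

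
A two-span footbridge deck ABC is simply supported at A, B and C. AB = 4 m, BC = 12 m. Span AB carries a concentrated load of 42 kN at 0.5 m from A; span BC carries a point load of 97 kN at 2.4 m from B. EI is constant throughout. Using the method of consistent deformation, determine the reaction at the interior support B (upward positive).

R_B = 125.6 kN

Insert a hinge at B; M_B is the redundant, and each span becomes simply supported.
End slopes at the hinge B, treating each span as simply supported:
  span AB: point load 42 at a = 0.5: Pab(L + a)/(6LEI) = 13.78/EI
  span BC: point load 97 at a = 2.4: Pab(L + b)/(6LEI) = 670.5/EI
  relative rotation θ_0 = (13.78 + 670.5)/EI = 684.2/EI
A unit hogging moment at B produces rotation L₁/(3EI) + L₂/(3EI) = 5.333/EI.
Compatibility: M_B·(L₁+L₂)/(3EI) = θ_0, giving M_B = 128.3 kN·m (hogging).
Span AB, ΣM about A with M_B applied at B: R_B^{AB}·4 = 21 + 128.3, so R_B^{AB} = 37.32 kN and R_A = 42 − 37.32 = 4.676 kN.
Span BC, ΣM about C: R_B^{BC}·12 = 931.2 + 128.3, so R_B^{BC} = 88.29 kN and R_C = 97 − 88.29 = 8.709 kN.
R_B = 37.32 + 88.29 = 125.6 kN.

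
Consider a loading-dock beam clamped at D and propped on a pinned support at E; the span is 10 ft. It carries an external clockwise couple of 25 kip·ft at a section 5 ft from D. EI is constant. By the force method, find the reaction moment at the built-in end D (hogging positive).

Release the roller at E. Primary structure: cantilever fixed at D.
Downward deflection at the released point E due to the loads:
  clockwise couple 25 at a = 5: M₀a(2L − a)/(2EI) = 937.5/EI
Tip deflection under a unit load at E: L³/(3EI) = 333.3/EI.
The prop prevents deflection at E: R_E = δ_0/δ_{EE} = 937.5/333.3 = 2.812 kip.
Moment equilibrium about D: M_D = Σ(load moments about D) − R_E·L = 25 − 2.812×10 = -3.125 kip·ft.

M_D = -3.125 kip·ft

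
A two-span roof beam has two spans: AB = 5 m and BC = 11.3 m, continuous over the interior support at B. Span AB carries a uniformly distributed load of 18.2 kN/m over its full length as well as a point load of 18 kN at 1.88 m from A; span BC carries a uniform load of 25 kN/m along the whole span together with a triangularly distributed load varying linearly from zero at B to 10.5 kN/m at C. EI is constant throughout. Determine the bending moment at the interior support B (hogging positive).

M_B = 352.8 kN·m

Insert a hinge at B; M_B is the redundant, and each span becomes simply supported.
Rotations at B on the released spans (each span's end-slope, ×1/EI):
  span AB: UDL 18.2: wL³/(24EI) = 94.79/EI
  span AB: point load 18 at a = 1.88: Pab(L + a)/(6LEI) = 24.21/EI
  span BC: UDL 25: wL³/(24EI) = 1503/EI
  span BC: triangular load, peak 10.5: 7w₀L³/(360EI) = 294.6/EI
  relative rotation θ_0 = (119 + 1798)/EI = 1917/EI
A unit hogging moment at B produces rotation L₁/(3EI) + L₂/(3EI) = 5.433/EI.
Compatibility: M_B·(L₁+L₂)/(3EI) = θ_0, giving M_B = 352.8 kN·m (hogging).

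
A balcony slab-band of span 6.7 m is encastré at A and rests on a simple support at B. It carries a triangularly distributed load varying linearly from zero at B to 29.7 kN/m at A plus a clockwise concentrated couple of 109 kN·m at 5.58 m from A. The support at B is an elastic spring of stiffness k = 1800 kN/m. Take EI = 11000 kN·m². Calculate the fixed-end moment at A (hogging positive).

M_A = 55.74 kN·m

Take the reaction at B as the redundant and release it; the primary structure is a cantilever fixed at A.
Deflection at B on the released cantilever, summing each load's contribution:
  triangular load, peak 29.7 at the fixed end: w₀L⁴/(30EI) = 1995/EI
  clockwise couple 109 at a = 5.58: M₀a(2L − a)/(2EI) = 2378/EI
  δ_0 = 4373/EI
Tip deflection under a unit load at B: L³/(3EI) = 100.3/EI.
With EI = 11000 kN·m²: δ_0 = 0.39755 m and δ_{BB} = 0.009114 m/kN.
Compatibility — the spring shortens by R_B/k under the reaction it provides: δ_0 − R_B·δ_{BB} = R_B/k. With 1/k = 0.000556 m/kN, R_B = δ_0 / (δ_{BB} + 1/k) = 0.39755 / (0.009114 + 0.000556) = 41.11 kN.
Moment equilibrium about A: M_A = Σ(load moments about A) − R_B·L = 331.2 − 41.11×6.7 = 55.74 kN·m.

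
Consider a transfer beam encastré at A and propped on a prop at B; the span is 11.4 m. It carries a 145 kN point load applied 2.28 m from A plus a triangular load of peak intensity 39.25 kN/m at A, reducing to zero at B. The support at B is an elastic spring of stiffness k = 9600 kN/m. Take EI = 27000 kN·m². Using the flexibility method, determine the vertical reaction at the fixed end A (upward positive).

Release the roller at B. Primary structure: cantilever fixed at A.
Free-end deflection of the primary structure under the applied loading (downward +):
  point load 145 at a = 2.28: Pa²(3L − a)/(6EI) = 4010/EI
  triangular load, peak 39.25 at the fixed end: w₀L⁴/(30EI) = 22097/EI
  δ_0 = 26107/EI
Tip deflection under a unit load at B: L³/(3EI) = 493.8/EI.
With EI = 27000 kN·m²: δ_0 = 0.96694 m and δ_{BB} = 0.018291 m/kN.
Compatibility — the spring shortens by R_B/k under the reaction it provides: δ_0 − R_B·δ_{BB} = R_B/k. With 1/k = 0.000104 m/kN, R_B = δ_0 / (δ_{BB} + 1/k) = 0.96694 / (0.018291 + 0.000104) = 52.57 kN.
Vertical equilibrium: R_A = ΣP − R_B = 368.7 − 52.57 = 316.2 kN.

R_A = 316.2 kN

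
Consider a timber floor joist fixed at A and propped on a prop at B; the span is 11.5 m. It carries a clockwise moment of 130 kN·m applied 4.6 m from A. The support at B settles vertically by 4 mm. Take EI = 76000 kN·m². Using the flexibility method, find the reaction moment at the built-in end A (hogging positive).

Take the reaction at B as the redundant and release it; the primary structure is a cantilever fixed at A.
Downward deflection at the released point B due to the loads:
  clockwise couple 130 at a = 4.6: M₀a(2L − a)/(2EI) = 5502/EI
Tip deflection under a unit load at B: L³/(3EI) = 507/EI.
With EI = 76000 kN·m²: δ_0 = 0.072389 m and δ_{BB} = 0.006671 m/kN.
Compatibility — the beam at B must follow the support down by 0.004 m: δ_0 − R_B·δ_{BB} = 0.004, so R_B = (0.072389 − 0.004)/0.006671 = 10.25 kN.
Moment equilibrium about A: M_A = Σ(load moments about A) − R_B·L = 130 − 10.25×11.5 = 12.1 kN·m.

M_A = 12.1 kN·m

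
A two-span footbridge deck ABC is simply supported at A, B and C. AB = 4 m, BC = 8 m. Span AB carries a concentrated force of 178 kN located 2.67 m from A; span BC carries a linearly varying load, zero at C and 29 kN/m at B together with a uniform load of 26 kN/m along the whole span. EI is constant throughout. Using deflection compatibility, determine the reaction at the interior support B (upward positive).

R_B = 399.6 kN

Insert a hinge at B; M_B is the redundant, and each span becomes simply supported.
Rotations at B on the released spans (each span's end-slope, ×1/EI):
  span AB: point load 178 at a = 2.67: Pab(L + a)/(6LEI) = 175.7/EI
  span BC: triangular load, peak 29: w₀L³/(45EI) = 330/EI
  span BC: UDL 26: wL³/(24EI) = 554.7/EI
  relative rotation θ_0 = (175.7 + 884.6)/EI = 1060/EI
A unit hogging moment at B produces rotation L₁/(3EI) + L₂/(3EI) = 4/EI.
Slope continuity at B: θ_0 = M_B·4/EI, so M_B = 1060/4 = 265.1 kN·m (hogging).
Span AB, ΣM about A with M_B applied at B: R_B^{AB}·4 = 475.3 + 265.1, so R_B^{AB} = 185.1 kN and R_A = 178 − 185.1 = -7.083 kN.
Span BC, ΣM about C: R_B^{BC}·8 = 1451 + 265.1, so R_B^{BC} = 214.5 kN and R_C = 324 − 214.5 = 109.5 kN.
R_B = 185.1 + 214.5 = 399.6 kN.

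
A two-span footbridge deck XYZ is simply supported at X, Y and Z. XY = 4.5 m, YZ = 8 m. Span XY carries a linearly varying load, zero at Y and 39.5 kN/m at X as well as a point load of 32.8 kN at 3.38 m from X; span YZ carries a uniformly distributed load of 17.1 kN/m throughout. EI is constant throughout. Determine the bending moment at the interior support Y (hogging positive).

M_Y = 113 kN·m

Take M_Y as the redundant. Released structure: two simple spans XY and YZ with a hinge at Y.
Discontinuity in slope at Y on the released structure — sum the simple-span end rotations:
  span XY: triangular load, peak 39.5: 7w₀L³/(360EI) = 69.99/EI
  span XY: point load 32.8 at a = 3.38: Pab(L + a)/(6LEI) = 36.24/EI
  span YZ: UDL 17.1: wL³/(24EI) = 364.8/EI
  relative rotation θ_0 = (106.2 + 364.8)/EI = 471/EI
A unit hogging moment at Y produces rotation L₁/(3EI) + L₂/(3EI) = 4.167/EI.
Compatibility: M_Y·(L₁+L₂)/(3EI) = θ_0, giving M_Y = 113 kN·m (hogging).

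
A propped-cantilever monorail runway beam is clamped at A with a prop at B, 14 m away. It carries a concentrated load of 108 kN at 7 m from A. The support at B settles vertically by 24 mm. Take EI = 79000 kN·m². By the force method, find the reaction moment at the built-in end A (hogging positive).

Take the reaction at B as the redundant and release it; the primary structure is a cantilever fixed at A.
Free-end deflection of the primary structure under the applied loading (downward +):
  point load 108 at a = 7: Pa²(3L − a)/(6EI) = 30870/EI
Flexibility coefficient — unit upward force at B: δ_{BB} = L³/(3EI) = 914.7/EI.
With EI = 79000 kN·m²: δ_0 = 0.39076 m and δ_{BB} = 0.011578 m/kN.
Compatibility — the beam at B must follow the support down by 0.024 m: δ_0 − R_B·δ_{BB} = 0.024, so R_B = (0.39076 − 0.024)/0.011578 = 31.68 kN.
Moment equilibrium about A: M_A = Σ(load moments about A) − R_B·L = 756 − 31.68×14 = 312.5 kN·m.

M_A = 312.5 kN·m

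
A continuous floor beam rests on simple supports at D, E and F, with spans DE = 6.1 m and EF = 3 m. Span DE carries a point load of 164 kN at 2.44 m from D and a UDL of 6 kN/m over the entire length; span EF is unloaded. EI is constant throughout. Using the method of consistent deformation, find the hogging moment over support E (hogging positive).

M_E = 131.4 kN·m

Take M_E as the redundant. Released structure: two simple spans DE and EF with a hinge at E.
Rotations at E on the released spans (each span's end-slope, ×1/EI):
  span DE: point load 164 at a = 2.44: Pab(L + a)/(6LEI) = 341.7/EI
  span DE: UDL 6: wL³/(24EI) = 56.75/EI
  relative rotation θ_0 = (398.5 + 0)/EI = 398.5/EI
A unit hogging moment at E produces rotation L₁/(3EI) + L₂/(3EI) = 3.033/EI.
Compatibility: M_E·(L₁+L₂)/(3EI) = θ_0, giving M_E = 131.4 kN·m (hogging).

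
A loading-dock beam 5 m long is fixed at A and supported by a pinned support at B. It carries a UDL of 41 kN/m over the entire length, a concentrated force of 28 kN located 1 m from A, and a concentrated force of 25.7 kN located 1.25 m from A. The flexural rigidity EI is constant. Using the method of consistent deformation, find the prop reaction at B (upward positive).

Choose R_B as the redundant. The primary structure is the cantilever fixed at A.
Free-end deflection of the primary structure under the applied loading (downward +):
  UDL 41: wL⁴/(8EI) = 3203/EI
  point load 28 at a = 1: Pa²(3L − a)/(6EI) = 65.33/EI
  point load 25.7 at a = 1.25: Pa²(3L − a)/(6EI) = 92.02/EI
  δ_0 = 3360/EI
Flexibility coefficient — unit upward force at B: δ_{BB} = L³/(3EI) = 41.67/EI.
The prop prevents deflection at B: R_B = δ_0/δ_{BB} = 3360/41.67 = 80.65 kN.

R_B = 80.65 kN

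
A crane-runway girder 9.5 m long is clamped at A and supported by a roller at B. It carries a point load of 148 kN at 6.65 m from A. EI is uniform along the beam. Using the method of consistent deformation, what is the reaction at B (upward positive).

R_B = 83.4 kN

Release the roller at B. Primary structure: cantilever fixed at A.
Downward deflection at the released point B due to the loads:
  point load 148 at a = 6.65: Pa²(3L − a)/(6EI) = 23834/EI
Tip deflection under a unit load at B: L³/(3EI) = 285.8/EI.
Compatibility at B: δ_0 − R_B·δ_{BB} = 0, so R_B = 23834/285.8 = 83.4 kN.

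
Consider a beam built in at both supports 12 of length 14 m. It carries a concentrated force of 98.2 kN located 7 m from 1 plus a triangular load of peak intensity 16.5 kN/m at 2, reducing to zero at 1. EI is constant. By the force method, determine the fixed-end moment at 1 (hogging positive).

Release both end moments; the primary structure is a simply-supported span 12 with redundants M_1 and M_2.
Simple-span end rotations at 1 and 2 under the given loads:
  at 1: point load 98.2 at a = 7: Pab(L + b)/(6LEI) = 1203/EI
  at 2: point load 98.2 at a = 7: Pab(L + a)/(6LEI) = 1203/EI
  at 1: triangular load, peak 16.5: 7w₀L³/(360EI) = 880.4/EI
  at 2: triangular load, peak 16.5: w₀L³/(45EI) = 1006/EI
  θ_10 = 2083/EI,  θ_20 = 2209/EI
Flexibility coefficients: a unit moment at one end gives L/(3EI) there and L/(6EI) at the far end, so f₁₁ = f₂₂ = 4.667/EI and f₁₂ = f₂₁ = 2.333/EI.
Compatibility — zero rotation at each built-in end:
  4.667 M_1 + 2.333 M_2 = 2083
  2.333 M_1 + 4.667 M_2 = 2209
Solving the pair gives M_1 = 279.6 kN·m and M_2 = 333.6 kN·m (hogging).

M_1 = 279.6 kN·m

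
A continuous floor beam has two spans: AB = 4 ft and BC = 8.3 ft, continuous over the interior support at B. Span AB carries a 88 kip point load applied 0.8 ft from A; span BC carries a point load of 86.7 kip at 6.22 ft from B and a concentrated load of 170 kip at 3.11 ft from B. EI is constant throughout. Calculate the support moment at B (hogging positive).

M_B = 249.3 kip·ft

Take M_B as the redundant. Released structure: two simple spans AB and BC with a hinge at B.
End slopes at the hinge B, treating each span as simply supported:
  span AB: point load 88 at a = 0.8: Pab(L + a)/(6LEI) = 45.06/EI
  span BC: point load 86.7 at a = 6.22: Pab(L + b)/(6LEI) = 233.8/EI
  span BC: point load 170 at a = 3.11: Pab(L + b)/(6LEI) = 743.3/EI
  relative rotation θ_0 = (45.06 + 977.1)/EI = 1022/EI
A unit hogging moment at B produces rotation L₁/(3EI) + L₂/(3EI) = 4.1/EI.
Compatibility: M_B·(L₁+L₂)/(3EI) = θ_0, giving M_B = 249.3 kip·ft (hogging).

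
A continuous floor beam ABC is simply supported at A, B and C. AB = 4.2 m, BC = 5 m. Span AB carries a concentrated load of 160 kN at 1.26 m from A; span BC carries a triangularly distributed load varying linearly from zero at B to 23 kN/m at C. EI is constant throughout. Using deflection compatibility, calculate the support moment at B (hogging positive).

M_B = 60.1 kN·m

Take M_B as the redundant. Released structure: two simple spans AB and BC with a hinge at B.
Rotations at B on the released spans (each span's end-slope, ×1/EI):
  span AB: point load 160 at a = 1.26: Pab(L + a)/(6LEI) = 128.4/EI
  span BC: triangular load, peak 23: 7w₀L³/(360EI) = 55.9/EI
  relative rotation θ_0 = (128.4 + 55.9)/EI = 184.3/EI
A unit hogging moment at B produces rotation L₁/(3EI) + L₂/(3EI) = 3.067/EI.
Slope continuity at B: θ_0 = M_B·3.067/EI, so M_B = 184.3/3.067 = 60.1 kN·m (hogging).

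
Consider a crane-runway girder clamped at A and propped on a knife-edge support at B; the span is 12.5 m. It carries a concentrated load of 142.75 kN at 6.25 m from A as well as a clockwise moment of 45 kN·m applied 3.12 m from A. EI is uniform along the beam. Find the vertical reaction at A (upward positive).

Remove the prop at B; the released (primary) structure is a cantilever built in at A.
Primary-structure tip deflection at B by superposition:
  point load 142.75 at a = 6.25: Pa²(3L − a)/(6EI) = 29043/EI
  clockwise couple 45 at a = 3.12: M₀a(2L − a)/(2EI) = 1536/EI
  δ_0 = 30579/EI
Flexibility coefficient — unit upward force at B: δ_{BB} = L³/(3EI) = 651/EI.
Compatibility at B: δ_0 − R_B·δ_{BB} = 0, so R_B = 30579/651 = 46.97 kN.
Vertical equilibrium: R_A = ΣP − R_B = 142.8 − 46.97 = 95.78 kN.

R_A = 95.78 kN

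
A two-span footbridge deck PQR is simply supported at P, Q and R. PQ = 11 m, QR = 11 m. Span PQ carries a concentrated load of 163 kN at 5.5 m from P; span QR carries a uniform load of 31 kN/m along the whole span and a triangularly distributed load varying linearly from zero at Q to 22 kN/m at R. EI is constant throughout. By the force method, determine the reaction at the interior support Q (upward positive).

R_Q = 379.6 kN

Take M_Q as the redundant. Released structure: two simple spans PQ and QR with a hinge at Q.
End slopes at the hinge Q, treating each span as simply supported:
  span PQ: point load 163 at a = 5.5: Pab(L + a)/(6LEI) = 1233/EI
  span QR: UDL 31: wL³/(24EI) = 1719/EI
  span QR: triangular load, peak 22: 7w₀L³/(360EI) = 569.4/EI
  relative rotation θ_0 = (1233 + 2289)/EI = 3521/EI
A unit hogging moment at Q produces rotation L₁/(3EI) + L₂/(3EI) = 7.333/EI.
Slope continuity at Q: θ_0 = M_Q·7.333/EI, so M_Q = 3521/7.333 = 480.2 kN·m (hogging).
Span PQ, ΣM about P with M_Q applied at Q: R_Q^{PQ}·11 = 896.5 + 480.2, so R_Q^{PQ} = 125.2 kN and R_P = 163 − 125.2 = 37.85 kN.
Span QR, ΣM about R: R_Q^{QR}·11 = 2319 + 480.2, so R_Q^{QR} = 254.5 kN and R_R = 462 − 254.5 = 207.5 kN.
R_Q = 125.2 + 254.5 = 379.6 kN.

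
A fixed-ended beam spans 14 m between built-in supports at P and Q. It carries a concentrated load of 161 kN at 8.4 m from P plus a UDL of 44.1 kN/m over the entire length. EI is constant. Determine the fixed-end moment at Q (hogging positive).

M_Q = 1045 kN·m

Release both end moments; the primary structure is a simply-supported span PQ with redundants M_P and M_Q.
On the primary (simply-supported) span, the end slopes from the loading are:
  at P: point load 161 at a = 8.4: Pab(L + b)/(6LEI) = 1767/EI
  at Q: point load 161 at a = 8.4: Pab(L + a)/(6LEI) = 2020/EI
  at P: UDL 44.1: wL³/(24EI) = 5042/EI
  at Q: UDL 44.1: wL³/(24EI) = 5042/EI
  θ_P0 = 6809/EI,  θ_Q0 = 7062/EI
Flexibility coefficients: a unit moment at one end gives L/(3EI) there and L/(6EI) at the far end, so f₁₁ = f₂₂ = 4.667/EI and f₁₂ = f₂₁ = 2.333/EI.
Compatibility — zero rotation at each built-in end:
  4.667 M_P + 2.333 M_Q = 6809
  2.333 M_P + 4.667 M_Q = 7062
Solving the pair gives M_P = 936.7 kN·m and M_Q = 1045 kN·m (hogging).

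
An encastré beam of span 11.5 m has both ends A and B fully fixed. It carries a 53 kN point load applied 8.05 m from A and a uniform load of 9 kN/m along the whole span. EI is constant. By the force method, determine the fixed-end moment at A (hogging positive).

Take the two fixed-end moments M_A, M_B as redundants; the released structure is the simple span AB.
End rotations of the released simple span under the applied load (×1/EI):
  at A: point load 53 at a = 8.05: Pab(L + b)/(6LEI) = 318.9/EI
  at B: point load 53 at a = 8.05: Pab(L + a)/(6LEI) = 417.1/EI
  at A: UDL 9: wL³/(24EI) = 570.3/EI
  at B: UDL 9: wL³/(24EI) = 570.3/EI
  θ_A0 = 889.2/EI,  θ_B0 = 987.4/EI
Flexibility coefficients: a unit moment at one end gives L/(3EI) there and L/(6EI) at the far end, so f₁₁ = f₂₂ = 3.833/EI and f₁₂ = f₂₁ = 1.917/EI.
Compatibility — zero rotation at each built-in end:
  3.833 M_A + 1.917 M_B = 889.2
  1.917 M_A + 3.833 M_B = 987.4
Solving the pair gives M_A = 137.6 kN·m and M_B = 188.8 kN·m (hogging).

M_A = 137.6 kN·m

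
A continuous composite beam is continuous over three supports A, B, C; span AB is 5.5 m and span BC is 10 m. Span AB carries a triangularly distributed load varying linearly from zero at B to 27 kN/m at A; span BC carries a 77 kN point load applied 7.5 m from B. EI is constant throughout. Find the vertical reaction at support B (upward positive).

Take M_B as the redundant. Released structure: two simple spans AB and BC with a hinge at B.
End slopes at the hinge B, treating each span as simply supported:
  span AB: triangular load, peak 27: 7w₀L³/(360EI) = 87.35/EI
  span BC: point load 77 at a = 7.5: Pab(L + b)/(6LEI) = 300.8/EI
  relative rotation θ_0 = (87.35 + 300.8)/EI = 388.1/EI
A unit hogging moment at B produces rotation L₁/(3EI) + L₂/(3EI) = 5.167/EI.
Slope continuity at B: θ_0 = M_B·5.167/EI, so M_B = 388.1/5.167 = 75.12 kN·m (hogging).
Span AB, ΣM about A with M_B applied at B: R_B^{AB}·5.5 = 136.1 + 75.12, so R_B^{AB} = 38.41 kN and R_A = 74.25 − 38.41 = 35.84 kN.
Span BC, ΣM about C: R_B^{BC}·10 = 192.5 + 75.12, so R_B^{BC} = 26.76 kN and R_C = 77 − 26.76 = 50.24 kN.
R_B = 38.41 + 26.76 = 65.17 kN.

R_B = 65.17 kN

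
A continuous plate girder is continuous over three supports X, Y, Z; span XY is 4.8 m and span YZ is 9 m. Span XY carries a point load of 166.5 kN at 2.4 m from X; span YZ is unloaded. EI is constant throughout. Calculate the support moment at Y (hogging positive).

M_Y = 52.12 kN·m

Take M_Y as the redundant. Released structure: two simple spans XY and YZ with a hinge at Y.
End slopes at the hinge Y, treating each span as simply supported:
  span XY: point load 166.5 at a = 2.4: Pab(L + a)/(6LEI) = 239.8/EI
  relative rotation θ_0 = (239.8 + 0)/EI = 239.8/EI
A unit hogging moment at Y produces rotation L₁/(3EI) + L₂/(3EI) = 4.6/EI.
Compatibility: M_Y·(L₁+L₂)/(3EI) = θ_0, giving M_Y = 52.12 kN·m (hogging).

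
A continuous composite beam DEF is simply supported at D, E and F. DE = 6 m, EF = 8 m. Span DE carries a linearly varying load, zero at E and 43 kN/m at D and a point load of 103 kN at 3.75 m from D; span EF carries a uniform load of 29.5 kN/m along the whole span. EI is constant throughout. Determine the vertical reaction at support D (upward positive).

R_D = 87.29 kN

Release continuity at E by inserting a hinge; the redundant is the internal moment M_E. The primary structure is two simply-supported spans DE and EF.
End slopes at the hinge E, treating each span as simply supported:
  span DE: triangular load, peak 43: 7w₀L³/(360EI) = 180.6/EI
  span DE: point load 103 at a = 3.75: Pab(L + a)/(6LEI) = 235.4/EI
  span EF: UDL 29.5: wL³/(24EI) = 629.3/EI
  relative rotation θ_0 = (416 + 629.3)/EI = 1045/EI
A unit hogging moment at E produces rotation L₁/(3EI) + L₂/(3EI) = 4.667/EI.
Compatibility: M_E·(L₁+L₂)/(3EI) = θ_0, giving M_E = 224 kN·m (hogging).
Span DE, ΣM about D with M_E applied at E: R_E^{DE}·6 = 644.2 + 224, so R_E^{DE} = 144.7 kN and R_D = 232 − 144.7 = 87.29 kN.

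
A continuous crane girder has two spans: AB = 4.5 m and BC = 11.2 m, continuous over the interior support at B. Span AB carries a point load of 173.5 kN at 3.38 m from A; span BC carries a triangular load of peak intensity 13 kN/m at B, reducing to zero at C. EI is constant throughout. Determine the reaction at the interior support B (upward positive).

R_B = 214.4 kN

Release continuity at B by inserting a hinge; the redundant is the internal moment M_B. The primary structure is two simply-supported spans AB and BC.
Rotations at B on the released spans (each span's end-slope, ×1/EI):
  span AB: point load 173.5 at a = 3.38: Pab(L + a)/(6LEI) = 191.7/EI
  span BC: triangular load, peak 13: w₀L³/(45EI) = 405.9/EI
  relative rotation θ_0 = (191.7 + 405.9)/EI = 597.6/EI
A unit hogging moment at B produces rotation L₁/(3EI) + L₂/(3EI) = 5.233/EI.
Compatibility: M_B·(L₁+L₂)/(3EI) = θ_0, giving M_B = 114.2 kN·m (hogging).
Span AB, ΣM about A with M_B applied at B: R_B^{AB}·4.5 = 586.4 + 114.2, so R_B^{AB} = 155.7 kN and R_A = 173.5 − 155.7 = 17.81 kN.
Span BC, ΣM about C: R_B^{BC}·11.2 = 543.6 + 114.2, so R_B^{BC} = 58.73 kN and R_C = 72.8 − 58.73 = 14.07 kN.
R_B = 155.7 + 58.73 = 214.4 kN.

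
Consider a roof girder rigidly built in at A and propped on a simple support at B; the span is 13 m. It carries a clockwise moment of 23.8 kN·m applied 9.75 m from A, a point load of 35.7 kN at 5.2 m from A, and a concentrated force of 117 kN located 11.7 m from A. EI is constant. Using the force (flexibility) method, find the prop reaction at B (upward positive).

Remove the prop at B; the released (primary) structure is a cantilever built in at A.
Primary-structure tip deflection at B by superposition:
  clockwise couple 23.8 at a = 9.75: M₀a(2L − a)/(2EI) = 1885/EI
  point load 35.7 at a = 5.2: Pa²(3L − a)/(6EI) = 5438/EI
  point load 117 at a = 11.7: Pa²(3L − a)/(6EI) = 72873/EI
  δ_0 = 80197/EI
Tip deflection under a unit load at B: L³/(3EI) = 732.3/EI.
Compatibility at B: δ_0 − R_B·δ_{BB} = 0, so R_B = 80197/732.3 = 109.5 kN.

R_B = 109.5 kN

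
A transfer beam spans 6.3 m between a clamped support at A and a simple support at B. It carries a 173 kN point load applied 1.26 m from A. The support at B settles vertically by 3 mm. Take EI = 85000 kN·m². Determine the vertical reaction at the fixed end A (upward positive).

R_A = 166.4 kN

Remove the prop at B; the released (primary) structure is a cantilever built in at A.
Downward deflection at the released point B due to the loads:
  point load 173 at a = 1.26: Pa²(3L − a)/(6EI) = 807.5/EI
Tip deflection under a unit load at B: L³/(3EI) = 83.35/EI.
With EI = 85000 kN·m²: δ_0 = 0.0095 m and δ_{BB} = 0.000981 m/kN.
Compatibility — the beam at B must follow the support down by 0.003 m: δ_0 − R_B·δ_{BB} = 0.003, so R_B = (0.0095 − 0.003)/0.000981 = 6.629 kN.
Vertical equilibrium: R_A = ΣP − R_B = 173 − 6.629 = 166.4 kN.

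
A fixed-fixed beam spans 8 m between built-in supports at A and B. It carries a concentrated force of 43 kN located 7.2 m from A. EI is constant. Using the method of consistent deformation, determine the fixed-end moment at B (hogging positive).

Release both end moments; the primary structure is a simply-supported span AB with redundants M_A and M_B.
End rotations of the released simple span under the applied load (×1/EI):
  at A: point load 43 at a = 7.2: Pab(L + b)/(6LEI) = 45.41/EI
  at B: point load 43 at a = 7.2: Pab(L + a)/(6LEI) = 78.43/EI
  θ_A0 = 45.41/EI,  θ_B0 = 78.43/EI
Flexibility coefficients: a unit moment at one end gives L/(3EI) there and L/(6EI) at the far end, so f₁₁ = f₂₂ = 2.667/EI and f₁₂ = f₂₁ = 1.333/EI.
Compatibility — zero rotation at each built-in end:
  2.667 M_A + 1.333 M_B = 45.41
  1.333 M_A + 2.667 M_B = 78.43
Solving the pair gives M_A = 3.096 kN·m and M_B = 27.86 kN·m (hogging).

M_B = 27.86 kN·m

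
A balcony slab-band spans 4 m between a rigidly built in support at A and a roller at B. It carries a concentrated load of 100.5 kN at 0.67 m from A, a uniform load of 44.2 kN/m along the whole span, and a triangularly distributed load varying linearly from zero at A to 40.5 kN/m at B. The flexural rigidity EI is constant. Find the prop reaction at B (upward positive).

R_B = 114.8 kN

Remove the prop at B; the released (primary) structure is a cantilever built in at A.
Free-end deflection of the primary structure under the applied loading (downward +):
  point load 100.5 at a = 0.67: Pa²(3L − a)/(6EI) = 85.19/EI
  UDL 44.2: wL⁴/(8EI) = 1414/EI
  triangular load, peak 40.5 at the free end: 11w₀L⁴/(120EI) = 950.4/EI
  δ_0 = 2450/EI
Flexibility coefficient — unit upward force at B: δ_{BB} = L³/(3EI) = 21.33/EI.
Compatibility at B: δ_0 − R_B·δ_{BB} = 0, so R_B = 2450/21.33 = 114.8 kN.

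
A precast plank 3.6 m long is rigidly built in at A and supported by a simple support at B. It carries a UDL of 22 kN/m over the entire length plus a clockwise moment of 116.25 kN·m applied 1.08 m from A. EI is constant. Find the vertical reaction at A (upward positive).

R_A = 24.8 kN

Take the reaction at B as the redundant and release it; the primary structure is a cantilever fixed at A.
Downward deflection at the released point B due to the loads:
  UDL 22: wL⁴/(8EI) = 461.9/EI
  clockwise couple 116.25 at a = 1.08: M₀a(2L − a)/(2EI) = 384.2/EI
  δ_0 = 846.1/EI
Tip deflection under a unit load at B: L³/(3EI) = 15.55/EI.
Compatibility at B: δ_0 − R_B·δ_{BB} = 0, so R_B = 846.1/15.55 = 54.4 kN.
Vertical equilibrium: R_A = ΣP − R_B = 79.2 − 54.4 = 24.8 kN.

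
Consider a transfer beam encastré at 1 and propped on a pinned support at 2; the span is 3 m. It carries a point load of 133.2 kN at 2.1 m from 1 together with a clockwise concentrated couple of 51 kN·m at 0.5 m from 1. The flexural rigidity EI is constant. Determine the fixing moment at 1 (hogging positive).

M_1 = 82.17 kN·m

Remove the prop at 2; the released (primary) structure is a cantilever built in at 1.
Free-end deflection of the primary structure under the applied loading (downward +):
  point load 133.2 at a = 2.1: Pa²(3L − a)/(6EI) = 675.5/EI
  clockwise couple 51 at a = 0.5: M₀a(2L − a)/(2EI) = 70.12/EI
  δ_0 = 745.6/EI
Tip deflection under a unit load at 2: L³/(3EI) = 9/EI.
Compatibility at 2: δ_0 − R_2·δ_{22} = 0, so R_2 = 745.6/9 = 82.85 kN.
Moment equilibrium about 1: M_1 = Σ(load moments about 1) − R_2·L = 330.7 − 82.85×3 = 82.17 kN·m.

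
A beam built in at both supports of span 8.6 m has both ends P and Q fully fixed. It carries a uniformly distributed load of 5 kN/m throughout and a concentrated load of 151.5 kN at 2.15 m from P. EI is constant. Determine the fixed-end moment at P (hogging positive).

Take the two fixed-end moments M_P, M_Q as redundants; the released structure is the simple span PQ.
Simple-span end rotations at P and Q under the given loads:
  at P: UDL 5: wL³/(24EI) = 132.5/EI
  at Q: UDL 5: wL³/(24EI) = 132.5/EI
  at P: point load 151.5 at a = 2.15: Pab(L + b)/(6LEI) = 612.8/EI
  at Q: point load 151.5 at a = 2.15: Pab(L + a)/(6LEI) = 437.7/EI
  θ_P0 = 745.3/EI,  θ_Q0 = 570.2/EI
Flexibility coefficients: a unit moment at one end gives L/(3EI) there and L/(6EI) at the far end, so f₁₁ = f₂₂ = 2.867/EI and f₁₂ = f₂₁ = 1.433/EI.
Compatibility — zero rotation at each built-in end:
  2.867 M_P + 1.433 M_Q = 745.3
  1.433 M_P + 2.867 M_Q = 570.2
Solving the pair gives M_P = 214 kN·m and M_Q = 91.89 kN·m (hogging).

M_P = 214 kN·m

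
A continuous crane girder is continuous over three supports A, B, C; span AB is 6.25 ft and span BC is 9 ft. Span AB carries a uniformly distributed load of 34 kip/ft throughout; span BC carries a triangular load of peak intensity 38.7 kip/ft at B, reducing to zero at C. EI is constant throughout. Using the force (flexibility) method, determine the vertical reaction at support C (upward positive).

R_C = 36.79 kip

Insert a hinge at B; M_B is the redundant, and each span becomes simply supported.
Discontinuity in slope at B on the released structure — sum the simple-span end rotations:
  span AB: UDL 34: wL³/(24EI) = 345.9/EI
  span BC: triangular load, peak 38.7: w₀L³/(45EI) = 626.9/EI
  relative rotation θ_0 = (345.9 + 626.9)/EI = 972.8/EI
A unit hogging moment at B produces rotation L₁/(3EI) + L₂/(3EI) = 5.083/EI.
Compatibility: M_B·(L₁+L₂)/(3EI) = θ_0, giving M_B = 191.4 kip·ft (hogging).
Span BC, ΣM about C: R_B^{BC}·9 = 1045 + 191.4, so R_B^{BC} = 137.4 kip and R_C = 174.2 − 137.4 = 36.79 kip.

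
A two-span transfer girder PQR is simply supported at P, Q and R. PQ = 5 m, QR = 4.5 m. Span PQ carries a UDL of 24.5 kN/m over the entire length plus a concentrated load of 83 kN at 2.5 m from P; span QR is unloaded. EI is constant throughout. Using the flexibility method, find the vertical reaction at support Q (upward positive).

Release continuity at Q by inserting a hinge; the redundant is the internal moment M_Q. The primary structure is two simply-supported spans PQ and QR.
Rotations at Q on the released spans (each span's end-slope, ×1/EI):
  span PQ: UDL 24.5: wL³/(24EI) = 127.6/EI
  span PQ: point load 83 at a = 2.5: Pab(L + a)/(6LEI) = 129.7/EI
  relative rotation θ_0 = (257.3 + 0)/EI = 257.3/EI
A unit hogging moment at Q produces rotation L₁/(3EI) + L₂/(3EI) = 3.167/EI.
Slope continuity at Q: θ_0 = M_Q·3.167/EI, so M_Q = 257.3/3.167 = 81.25 kN·m (hogging).
Span PQ, ΣM about P with M_Q applied at Q: R_Q^{PQ}·5 = 513.8 + 81.25, so R_Q^{PQ} = 119 kN and R_P = 205.5 − 119 = 86.5 kN.
Span QR, ΣM about R: R_Q^{QR}·4.5 = 0 + 81.25, so R_Q^{QR} = 18.06 kN and R_R = 0 − 18.06 = -18.06 kN.
R_Q = 119 + 18.06 = 137.1 kN.

R_Q = 137.1 kN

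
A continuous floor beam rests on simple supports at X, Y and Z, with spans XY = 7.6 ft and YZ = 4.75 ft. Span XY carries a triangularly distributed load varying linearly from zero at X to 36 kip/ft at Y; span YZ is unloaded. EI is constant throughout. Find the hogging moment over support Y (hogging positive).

Take M_Y as the redundant. Released structure: two simple spans XY and YZ with a hinge at Y.
End slopes at the hinge Y, treating each span as simply supported:
  span XY: triangular load, peak 36: w₀L³/(45EI) = 351.2/EI
  relative rotation θ_0 = (351.2 + 0)/EI = 351.2/EI
A unit hogging moment at Y produces rotation L₁/(3EI) + L₂/(3EI) = 4.117/EI.
Slope continuity at Y: θ_0 = M_Y·4.117/EI, so M_Y = 351.2/4.117 = 85.31 kip·ft (hogging).

M_Y = 85.31 kip·ft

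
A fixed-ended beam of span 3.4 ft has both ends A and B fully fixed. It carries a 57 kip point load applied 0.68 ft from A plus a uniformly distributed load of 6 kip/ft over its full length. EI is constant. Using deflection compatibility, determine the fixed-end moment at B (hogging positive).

Release both end moments; the primary structure is a simply-supported span AB with redundants M_A and M_B.
Simple-span end rotations at A and B under the given loads:
  at A: point load 57 at a = 0.68: Pab(L + b)/(6LEI) = 31.63/EI
  at B: point load 57 at a = 0.68: Pab(L + a)/(6LEI) = 21.09/EI
  at A: UDL 6: wL³/(24EI) = 9.826/EI
  at B: UDL 6: wL³/(24EI) = 9.826/EI
  θ_A0 = 41.45/EI,  θ_B0 = 30.91/EI
Flexibility coefficients: a unit moment at one end gives L/(3EI) there and L/(6EI) at the far end, so f₁₁ = f₂₂ = 1.133/EI and f₁₂ = f₂₁ = 0.5667/EI.
Compatibility — zero rotation at each built-in end:
  1.133 M_A + 0.5667 M_B = 41.45
  0.5667 M_A + 1.133 M_B = 30.91
Solving the pair gives M_A = 30.59 kip·ft and M_B = 11.98 kip·ft (hogging).

M_B = 11.98 kip·ft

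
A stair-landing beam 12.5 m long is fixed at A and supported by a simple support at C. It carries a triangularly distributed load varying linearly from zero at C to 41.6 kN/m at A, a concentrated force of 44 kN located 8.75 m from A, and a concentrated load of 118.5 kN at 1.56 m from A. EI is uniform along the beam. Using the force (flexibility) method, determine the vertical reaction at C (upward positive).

Choose R_C as the redundant. The primary structure is the cantilever fixed at A.
Deflection at C on the released cantilever, summing each load's contribution:
  triangular load, peak 41.6 at the fixed end: w₀L⁴/(30EI) = 33854/EI
  point load 44 at a = 8.75: Pa²(3L − a)/(6EI) = 16142/EI
  point load 118.5 at a = 1.56: Pa²(3L − a)/(6EI) = 1727/EI
  δ_0 = 51723/EI
Flexibility coefficient — unit upward force at C: δ_{CC} = L³/(3EI) = 651/EI.
Compatibility at C: δ_0 − R_C·δ_{CC} = 0, so R_C = 51723/651 = 79.45 kN.

R_C = 79.45 kN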